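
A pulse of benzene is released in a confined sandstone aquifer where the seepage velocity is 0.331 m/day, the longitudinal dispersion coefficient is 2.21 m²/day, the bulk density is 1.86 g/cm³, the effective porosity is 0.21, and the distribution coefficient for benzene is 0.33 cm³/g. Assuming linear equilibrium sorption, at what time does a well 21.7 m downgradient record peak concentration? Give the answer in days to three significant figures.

190 days

Retardation factor R = 1 + ρ_b·K_d/n = 1 + 1.86 × 0.33/0.21 = 3.923.
Sorption retards both mechanisms: v_R = v/R = 0.08437 m/day, D_R = D/R = 0.5633 m²/day.
Peak time from v_R²t² + 2D_R t − x² = 0: t = (√(D_R² + v_R²x²) − D_R)/v_R².
√(D_R² + v_R²x²) = √(0.5633² + 0.08437² × 21.7²) = 1.916; v_R² = 0.007118.
t = (1.916 − 0.5633)/0.007118 = 190 days.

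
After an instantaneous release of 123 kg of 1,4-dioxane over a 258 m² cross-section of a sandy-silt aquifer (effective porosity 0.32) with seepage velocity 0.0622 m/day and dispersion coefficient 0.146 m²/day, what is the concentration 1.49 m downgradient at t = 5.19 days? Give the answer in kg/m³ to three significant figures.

For an instantaneous plane source, C(x,t) = M/(n_e·A·√(4πDt)) · exp(−(x−vt)²/(4Dt)), with n_e·A the pore (flow) area.
Plume center vt = 0.0622 × 5.19 = 0.322818 m, so the well at 1.49 m is 1.167182 m downgradient of the peak.
√(4πDt) = 3.086 m, giving peak height M/(n_e·A·√(4πDt)) = 123/(0.32 × 258 × 3.086) = 0.4828 kg/m³.
(x−vt)²/(4Dt) = (1.167182)²/(4 × 0.146 × 5.19) = 0.4495; exp(−0.4495) = 0.6379.
C = 0.4828 × 0.6379 = 0.308 kg/m³.

0.308 kg/m³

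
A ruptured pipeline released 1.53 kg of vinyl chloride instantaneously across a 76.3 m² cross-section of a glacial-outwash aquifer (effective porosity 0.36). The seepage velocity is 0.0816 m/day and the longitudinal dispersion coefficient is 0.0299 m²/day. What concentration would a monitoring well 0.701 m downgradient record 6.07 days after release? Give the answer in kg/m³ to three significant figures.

For an instantaneous plane source, C(x,t) = M/(n_e·A·√(4πDt)) · exp(−(x−vt)²/(4Dt)), with n_e·A the pore (flow) area.
Plume center vt = 0.0816 × 6.07 = 0.495312 m, so the well at 0.701 m is 0.205688 m downgradient of the peak.
√(4πDt) = 1.510 m, giving peak height M/(n_e·A·√(4πDt)) = 1.53/(0.36 × 76.3 × 1.510) = 0.03689 kg/m³.
(x−vt)²/(4Dt) = (0.205688)²/(4 × 0.0299 × 6.07) = 0.05828; exp(−0.05828) = 0.9434.
C = 0.03689 × 0.9434 = 0.0348 kg/m³.

0.0348 kg/m³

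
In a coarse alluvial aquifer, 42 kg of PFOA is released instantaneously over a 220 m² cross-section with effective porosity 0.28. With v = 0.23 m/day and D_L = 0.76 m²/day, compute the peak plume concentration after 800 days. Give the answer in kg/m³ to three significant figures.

The peak of an instantaneous 1D plume sits at x = vt; there the Gaussian factor is 1 and C_max = M/(n_e·A·√(4πDt)), where n_e·A is the pore area the mass is dissolved in.
√(4πDt) = √(4π × 0.76 × 800) = 87.41 m, so C_max = 42/(0.28 × 220 × 87.41) = 0.00780 kg/m³.

0.00780 kg/m³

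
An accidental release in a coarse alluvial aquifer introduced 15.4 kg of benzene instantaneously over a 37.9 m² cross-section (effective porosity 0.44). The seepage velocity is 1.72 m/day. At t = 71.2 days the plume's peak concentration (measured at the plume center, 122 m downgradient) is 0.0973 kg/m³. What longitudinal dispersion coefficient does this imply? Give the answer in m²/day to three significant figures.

At the plume center C_max = M/(n_e·A·√(4πDt)), so D = M²/(4πt·(n_e·A·C_max)²).
n_e·A·C_max = 0.44 × 37.9 × 0.0973 = 1.623 kg/m.
D = 15.4²/(4π × 71.2 × 1.623²) = 0.101 m²/day.

0.101 m²/day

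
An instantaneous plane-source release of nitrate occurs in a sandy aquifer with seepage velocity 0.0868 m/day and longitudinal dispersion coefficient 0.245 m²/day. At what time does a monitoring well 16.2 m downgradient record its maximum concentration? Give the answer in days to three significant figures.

For the 1D instantaneous-source solution, setting ∂C/∂t = 0 at fixed x gives v²t² + 2Dt − x² = 0, so t = (√(D² + v²x²) − D)/v².
√(D² + v²x²) = √(0.245² + 0.0868² × 16.2²) = 1.427; v² = 0.00753424.
t = (1.427 − 0.245)/0.00753424 = 157 days (vs. the pure-advection estimate x/v = 187 d).

157 days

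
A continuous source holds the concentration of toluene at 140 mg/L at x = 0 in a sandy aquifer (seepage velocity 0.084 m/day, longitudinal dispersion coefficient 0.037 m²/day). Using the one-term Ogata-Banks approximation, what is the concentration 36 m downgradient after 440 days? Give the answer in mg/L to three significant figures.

79.4 mg/L

For a continuous step input, C/C₀ ≈ ½·erfc((x−vt)/(2√(Dt))).
vt = 0.084 × 440 = 36.96 m and 2√(Dt) = 2√(0.037 × 440) = 8.070 m.
Argument (x−vt)/(2√(Dt)) = (36 − 36.96)/8.070 = -0.1190; ½·erfc(-0.1190) = 0.5668.
C = 140 × 0.5668 = 79.4 mg/L.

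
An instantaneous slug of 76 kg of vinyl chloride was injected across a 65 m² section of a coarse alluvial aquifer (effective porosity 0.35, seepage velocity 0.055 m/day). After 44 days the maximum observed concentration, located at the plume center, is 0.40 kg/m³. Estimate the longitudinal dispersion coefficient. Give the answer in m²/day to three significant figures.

0.126 m²/day

At the plume center C_max = M/(n_e·A·√(4πDt)), so D = M²/(4πt·(n_e·A·C_max)²).
n_e·A·C_max = 0.35 × 65 × 0.40 = 9.100 kg/m.
D = 76²/(4π × 44 × 9.100²) = 0.126 m²/day.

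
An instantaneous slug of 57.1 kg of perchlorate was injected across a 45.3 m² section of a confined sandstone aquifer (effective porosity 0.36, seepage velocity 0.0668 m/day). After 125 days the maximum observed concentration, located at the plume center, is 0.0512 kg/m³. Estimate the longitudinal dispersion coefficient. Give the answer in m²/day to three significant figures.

At the plume center C_max = M/(n_e·A·√(4πDt)), so D = M²/(4πt·(n_e·A·C_max)²).
n_e·A·C_max = 0.36 × 45.3 × 0.0512 = 0.8350 kg/m.
D = 57.1²/(4π × 125 × 0.8350²) = 2.98 m²/day.

2.98 m²/day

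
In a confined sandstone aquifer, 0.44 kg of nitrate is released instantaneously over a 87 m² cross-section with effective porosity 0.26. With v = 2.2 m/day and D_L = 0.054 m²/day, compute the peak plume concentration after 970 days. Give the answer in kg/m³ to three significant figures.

0.000758 kg/m³

The peak of an instantaneous 1D plume sits at x = vt; there the Gaussian factor is 1 and C_max = M/(n_e·A·√(4πDt)), where n_e·A is the pore area the mass is dissolved in.
√(4πDt) = √(4π × 0.054 × 970) = 25.66 m, so C_max = 0.44/(0.26 × 87 × 25.66) = 0.000758 kg/m³.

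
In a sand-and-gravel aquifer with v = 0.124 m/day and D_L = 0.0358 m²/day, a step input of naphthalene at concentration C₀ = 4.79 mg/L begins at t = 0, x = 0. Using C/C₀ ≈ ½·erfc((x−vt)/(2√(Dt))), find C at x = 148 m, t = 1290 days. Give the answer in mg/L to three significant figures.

4.28 mg/L

For a continuous step input, C/C₀ ≈ ½·erfc((x−vt)/(2√(Dt))).
vt = 0.124 × 1290 = 159.96 m and 2√(Dt) = 2√(0.0358 × 1290) = 13.59 m.
Argument (x−vt)/(2√(Dt)) = (148 − 159.96)/13.59 = -0.8801; ½·erfc(-0.8801) = 0.8934.
C = 4.79 × 0.8934 = 4.28 mg/L.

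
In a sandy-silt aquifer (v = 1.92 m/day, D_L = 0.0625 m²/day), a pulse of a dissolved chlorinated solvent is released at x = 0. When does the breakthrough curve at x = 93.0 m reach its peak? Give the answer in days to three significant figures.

For the 1D instantaneous-source solution, setting ∂C/∂t = 0 at fixed x gives v²t² + 2Dt − x² = 0, so t = (√(D² + v²x²) − D)/v².
√(D² + v²x²) = √(0.0625² + 1.92² × 93.0²) = 178.6; v² = 3.6864.
t = (178.6 − 0.0625)/3.6864 = 48.4 days (vs. the pure-advection estimate x/v = 48.4 d).

48.4 days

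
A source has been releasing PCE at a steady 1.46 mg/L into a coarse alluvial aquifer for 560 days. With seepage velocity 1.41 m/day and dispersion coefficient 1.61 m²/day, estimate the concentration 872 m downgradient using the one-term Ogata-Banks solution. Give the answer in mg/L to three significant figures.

0.0382 mg/L

For a continuous step input, C/C₀ ≈ ½·erfc((x−vt)/(2√(Dt))).
vt = 1.41 × 560 = 789.6 m and 2√(Dt) = 2√(1.61 × 560) = 60.05 m.
Argument (x−vt)/(2√(Dt)) = (872 − 789.6)/60.05 = 1.372; ½·erfc(1.372) = 0.02617.
C = 1.46 × 0.02617 = 0.0382 mg/L.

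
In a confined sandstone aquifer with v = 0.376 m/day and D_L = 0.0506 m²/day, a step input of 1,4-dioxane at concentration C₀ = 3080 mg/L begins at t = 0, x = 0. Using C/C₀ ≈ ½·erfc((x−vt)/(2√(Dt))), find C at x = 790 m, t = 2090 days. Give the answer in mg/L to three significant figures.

For a continuous step input, C/C₀ ≈ ½·erfc((x−vt)/(2√(Dt))).
vt = 0.376 × 2090 = 785.84 m and 2√(Dt) = 2√(0.0506 × 2090) = 20.57 m.
Argument (x−vt)/(2√(Dt)) = (790 − 785.84)/20.57 = 0.2022; ½·erfc(0.2022) = 0.3875.
C = 3080 × 0.3875 = 1190 mg/L.

1190 mg/L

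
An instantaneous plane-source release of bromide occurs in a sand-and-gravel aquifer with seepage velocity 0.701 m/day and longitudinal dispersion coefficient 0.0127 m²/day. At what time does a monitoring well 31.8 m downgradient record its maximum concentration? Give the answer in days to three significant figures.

45.3 days

For the 1D instantaneous-source solution, setting ∂C/∂t = 0 at fixed x gives v²t² + 2Dt − x² = 0, so t = (√(D² + v²x²) − D)/v².
√(D² + v²x²) = √(0.0127² + 0.701² × 31.8²) = 22.29; v² = 0.491401.
t = (22.29 − 0.0127)/0.491401 = 45.3 days (vs. the pure-advection estimate x/v = 45.4 d).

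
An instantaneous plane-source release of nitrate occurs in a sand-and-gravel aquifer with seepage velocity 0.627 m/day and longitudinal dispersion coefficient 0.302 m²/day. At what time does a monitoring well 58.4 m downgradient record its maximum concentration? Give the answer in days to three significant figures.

For the 1D instantaneous-source solution, setting ∂C/∂t = 0 at fixed x gives v²t² + 2Dt − x² = 0, so t = (√(D² + v²x²) − D)/v².
√(D² + v²x²) = √(0.302² + 0.627² × 58.4²) = 36.62; v² = 0.393129.
t = (36.62 − 0.302)/0.393129 = 92.4 days (vs. the pure-advection estimate x/v = 93.1 d).

92.4 days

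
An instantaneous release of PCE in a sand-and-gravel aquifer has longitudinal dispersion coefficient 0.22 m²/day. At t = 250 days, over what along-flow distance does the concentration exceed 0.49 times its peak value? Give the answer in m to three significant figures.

The plume is Gaussian with σ = √(2Dt) = √(2 × 0.22 × 250) = 10.49 m.
C/C_peak = exp(−Δx²/(2σ²)) = 0.49 ⇒ Δx = σ·√(−2 ln 0.49) = 10.49 × 1.194 = 12.53 m.
Width = 2Δx = 25.1 m.

25.1 m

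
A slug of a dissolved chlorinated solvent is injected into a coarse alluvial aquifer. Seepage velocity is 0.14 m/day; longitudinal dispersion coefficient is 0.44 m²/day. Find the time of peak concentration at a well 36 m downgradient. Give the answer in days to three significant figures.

236 days

For the 1D instantaneous-source solution, setting ∂C/∂t = 0 at fixed x gives v²t² + 2Dt − x² = 0, so t = (√(D² + v²x²) − D)/v².
√(D² + v²x²) = √(0.44² + 0.14² × 36²) = 5.059; v² = 0.0196.
t = (5.059 − 0.44)/0.0196 = 236 days (vs. the pure-advection estimate x/v = 257 d).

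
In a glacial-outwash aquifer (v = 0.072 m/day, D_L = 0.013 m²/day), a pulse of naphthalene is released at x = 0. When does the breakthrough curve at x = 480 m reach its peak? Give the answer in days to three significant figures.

For the 1D instantaneous-source solution, setting ∂C/∂t = 0 at fixed x gives v²t² + 2Dt − x² = 0, so t = (√(D² + v²x²) − D)/v².
√(D² + v²x²) = √(0.013² + 0.072² × 480²) = 34.56; v² = 0.005184.
t = (34.56 − 0.013)/0.005184 = 6660 days (vs. the pure-advection estimate x/v = 6670 d).

6660 days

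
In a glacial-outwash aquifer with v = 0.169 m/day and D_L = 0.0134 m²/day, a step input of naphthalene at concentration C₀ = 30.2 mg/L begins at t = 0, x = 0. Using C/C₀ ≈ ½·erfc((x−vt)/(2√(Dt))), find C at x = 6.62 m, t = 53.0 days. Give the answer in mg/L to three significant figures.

29.4 mg/L

For a continuous step input, C/C₀ ≈ ½·erfc((x−vt)/(2√(Dt))).
vt = 0.169 × 53.0 = 8.957 m and 2√(Dt) = 2√(0.0134 × 53.0) = 1.685 m.
Argument (x−vt)/(2√(Dt)) = (6.62 − 8.957)/1.685 = -1.387; ½·erfc(-1.387) = 0.9751.
C = 30.2 × 0.9751 = 29.4 mg/L.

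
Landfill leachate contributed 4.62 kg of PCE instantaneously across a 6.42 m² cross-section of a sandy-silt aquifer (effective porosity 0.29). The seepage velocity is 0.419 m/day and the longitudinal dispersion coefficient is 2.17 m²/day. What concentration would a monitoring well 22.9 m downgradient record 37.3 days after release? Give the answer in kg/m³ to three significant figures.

0.0661 kg/m³

For an instantaneous plane source, C(x,t) = M/(n_e·A·√(4πDt)) · exp(−(x−vt)²/(4Dt)), with n_e·A the pore (flow) area.
Plume center vt = 0.419 × 37.3 = 15.6287 m, so the well at 22.9 m is 7.2713 m downgradient of the peak.
√(4πDt) = 31.89 m, giving peak height M/(n_e·A·√(4πDt)) = 4.62/(0.29 × 6.42 × 31.89) = 0.07781 kg/m³.
(x−vt)²/(4Dt) = (7.2713)²/(4 × 2.17 × 37.3) = 0.1633; exp(−0.1633) = 0.8493.
C = 0.07781 × 0.8493 = 0.0661 kg/m³.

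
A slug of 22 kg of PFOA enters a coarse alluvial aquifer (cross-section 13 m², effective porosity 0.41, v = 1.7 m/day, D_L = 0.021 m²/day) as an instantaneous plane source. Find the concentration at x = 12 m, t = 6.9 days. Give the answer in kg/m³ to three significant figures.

2.70 kg/m³

For an instantaneous plane source, C(x,t) = M/(n_e·A·√(4πDt)) · exp(−(x−vt)²/(4Dt)), with n_e·A the pore (flow) area.
Plume center vt = 1.7 × 6.9 = 11.73 m, so the well at 12 m is 0.27 m downgradient of the peak.
√(4πDt) = 1.349 m, giving peak height M/(n_e·A·√(4πDt)) = 22/(0.41 × 13 × 1.349) = 3.060 kg/m³.
(x−vt)²/(4Dt) = (0.27)²/(4 × 0.021 × 6.9) = 0.1258; exp(−0.1258) = 0.8818.
C = 3.060 × 0.8818 = 2.70 kg/m³.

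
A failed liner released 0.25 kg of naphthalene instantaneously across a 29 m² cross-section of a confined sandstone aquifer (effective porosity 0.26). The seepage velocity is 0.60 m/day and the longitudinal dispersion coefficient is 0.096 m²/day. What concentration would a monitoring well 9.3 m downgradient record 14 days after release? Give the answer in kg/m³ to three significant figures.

0.00694 kg/m³

For an instantaneous plane source, C(x,t) = M/(n_e·A·√(4πDt)) · exp(−(x−vt)²/(4Dt)), with n_e·A the pore (flow) area.
Plume center vt = 0.60 × 14 = 8.4 m, so the well at 9.3 m is 0.9 m downgradient of the peak.
√(4πDt) = 4.110 m, giving peak height M/(n_e·A·√(4πDt)) = 0.25/(0.26 × 29 × 4.110) = 0.008067 kg/m³.
(x−vt)²/(4Dt) = (0.9)²/(4 × 0.096 × 14) = 0.1507; exp(−0.1507) = 0.8601.
C = 0.008067 × 0.8601 = 0.00694 kg/m³.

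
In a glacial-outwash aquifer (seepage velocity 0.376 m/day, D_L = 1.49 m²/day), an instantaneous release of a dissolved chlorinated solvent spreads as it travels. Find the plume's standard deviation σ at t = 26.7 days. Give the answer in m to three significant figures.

Dispersive spreading gives a Gaussian with σ² = 2Dt; advection only shifts the center.
σ = √(2 × 1.49 × 26.7) = 8.92 m.

8.92 m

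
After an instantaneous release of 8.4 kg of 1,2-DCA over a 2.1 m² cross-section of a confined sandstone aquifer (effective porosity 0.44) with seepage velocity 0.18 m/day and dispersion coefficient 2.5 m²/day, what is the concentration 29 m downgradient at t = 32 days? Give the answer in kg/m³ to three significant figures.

For an instantaneous plane source, C(x,t) = M/(n_e·A·√(4πDt)) · exp(−(x−vt)²/(4Dt)), with n_e·A the pore (flow) area.
Plume center vt = 0.18 × 32 = 5.76 m, so the well at 29 m is 23.24 m downgradient of the peak.
√(4πDt) = 31.71 m, giving peak height M/(n_e·A·√(4πDt)) = 8.4/(0.44 × 2.1 × 31.71) = 0.2867 kg/m³.
(x−vt)²/(4Dt) = (23.24)²/(4 × 2.5 × 32) = 1.688; exp(−1.688) = 0.1849.
C = 0.2867 × 0.1849 = 0.0530 kg/m³.

0.0530 kg/m³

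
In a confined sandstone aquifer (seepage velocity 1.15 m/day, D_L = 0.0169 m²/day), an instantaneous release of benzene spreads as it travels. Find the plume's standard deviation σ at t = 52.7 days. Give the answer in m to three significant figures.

1.33 m

Dispersive spreading gives a Gaussian with σ² = 2Dt; advection only shifts the center.
σ = √(2 × 0.0169 × 52.7) = 1.33 m.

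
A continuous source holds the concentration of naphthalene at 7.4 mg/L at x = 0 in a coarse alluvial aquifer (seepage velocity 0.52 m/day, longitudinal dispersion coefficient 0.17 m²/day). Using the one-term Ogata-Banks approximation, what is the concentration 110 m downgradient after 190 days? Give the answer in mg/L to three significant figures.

0.605 mg/L

For a continuous step input, C/C₀ ≈ ½·erfc((x−vt)/(2√(Dt))).
vt = 0.52 × 190 = 98.8 m and 2√(Dt) = 2√(0.17 × 190) = 11.37 m.
Argument (x−vt)/(2√(Dt)) = (110 − 98.8)/11.37 = 0.9850; ½·erfc(0.9850) = 0.08181.
C = 7.4 × 0.08181 = 0.605 mg/L.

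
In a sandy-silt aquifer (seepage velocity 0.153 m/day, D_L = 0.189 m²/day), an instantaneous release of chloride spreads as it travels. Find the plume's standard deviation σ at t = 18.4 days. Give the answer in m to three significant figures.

Dispersive spreading gives a Gaussian with σ² = 2Dt; advection only shifts the center.
σ = √(2 × 0.189 × 18.4) = 2.64 m.

2.64 m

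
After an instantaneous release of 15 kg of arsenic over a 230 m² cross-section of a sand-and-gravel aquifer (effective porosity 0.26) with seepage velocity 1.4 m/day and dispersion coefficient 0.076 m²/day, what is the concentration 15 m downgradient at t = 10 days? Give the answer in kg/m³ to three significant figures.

0.0584 kg/m³

For an instantaneous plane source, C(x,t) = M/(n_e·A·√(4πDt)) · exp(−(x−vt)²/(4Dt)), with n_e·A the pore (flow) area.
Plume center vt = 1.4 × 10 = 14 m, so the well at 15 m is 1 m downgradient of the peak.
√(4πDt) = 3.090 m, giving peak height M/(n_e·A·√(4πDt)) = 15/(0.26 × 230 × 3.090) = 0.08118 kg/m³.
(x−vt)²/(4Dt) = (1)²/(4 × 0.076 × 10) = 0.3289; exp(−0.3289) = 0.7197.
C = 0.08118 × 0.7197 = 0.0584 kg/m³.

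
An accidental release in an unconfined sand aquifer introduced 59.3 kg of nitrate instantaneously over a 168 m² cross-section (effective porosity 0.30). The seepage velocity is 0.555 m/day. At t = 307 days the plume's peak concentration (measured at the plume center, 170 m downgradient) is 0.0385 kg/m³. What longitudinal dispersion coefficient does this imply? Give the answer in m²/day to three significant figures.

At the plume center C_max = M/(n_e·A·√(4πDt)), so D = M²/(4πt·(n_e·A·C_max)²).
n_e·A·C_max = 0.30 × 168 × 0.0385 = 1.940 kg/m.
D = 59.3²/(4π × 307 × 1.940²) = 0.242 m²/day.

0.242 m²/day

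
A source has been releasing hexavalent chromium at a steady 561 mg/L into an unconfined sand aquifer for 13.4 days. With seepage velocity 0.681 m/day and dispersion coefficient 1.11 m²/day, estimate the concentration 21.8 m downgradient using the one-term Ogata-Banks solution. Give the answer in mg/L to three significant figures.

5.65 mg/L

For a continuous step input, C/C₀ ≈ ½·erfc((x−vt)/(2√(Dt))).
vt = 0.681 × 13.4 = 9.1254 m and 2√(Dt) = 2√(1.11 × 13.4) = 7.713 m.
Argument (x−vt)/(2√(Dt)) = (21.8 − 9.1254)/7.713 = 1.643; ½·erfc(1.643) = 0.01007.
C = 561 × 0.01007 = 5.65 mg/L.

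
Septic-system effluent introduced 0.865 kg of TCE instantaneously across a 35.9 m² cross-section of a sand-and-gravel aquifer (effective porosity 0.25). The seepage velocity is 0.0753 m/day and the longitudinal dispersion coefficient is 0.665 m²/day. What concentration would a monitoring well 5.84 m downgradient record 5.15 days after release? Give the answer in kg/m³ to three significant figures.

0.00168 kg/m³

For an instantaneous plane source, C(x,t) = M/(n_e·A·√(4πDt)) · exp(−(x−vt)²/(4Dt)), with n_e·A the pore (flow) area.
Plume center vt = 0.0753 × 5.15 = 0.387795 m, so the well at 5.84 m is 5.452205 m downgradient of the peak.
√(4πDt) = 6.560 m, giving peak height M/(n_e·A·√(4πDt)) = 0.865/(0.25 × 35.9 × 6.560) = 0.01469 kg/m³.
(x−vt)²/(4Dt) = (5.452205)²/(4 × 0.665 × 5.15) = 2.170; exp(−2.170) = 0.1142.
C = 0.01469 × 0.1142 = 0.00168 kg/m³.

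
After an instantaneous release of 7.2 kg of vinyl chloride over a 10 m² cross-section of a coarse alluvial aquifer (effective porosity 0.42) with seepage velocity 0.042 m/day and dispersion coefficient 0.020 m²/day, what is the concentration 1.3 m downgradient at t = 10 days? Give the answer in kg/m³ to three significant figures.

0.411 kg/m³

For an instantaneous plane source, C(x,t) = M/(n_e·A·√(4πDt)) · exp(−(x−vt)²/(4Dt)), with n_e·A the pore (flow) area.
Plume center vt = 0.042 × 10 = 0.42 m, so the well at 1.3 m is 0.88 m downgradient of the peak.
√(4πDt) = 1.585 m, giving peak height M/(n_e·A·√(4πDt)) = 7.2/(0.42 × 10 × 1.585) = 1.082 kg/m³.
(x−vt)²/(4Dt) = (0.88)²/(4 × 0.020 × 10) = 0.9680; exp(−0.9680) = 0.3798.
C = 1.082 × 0.3798 = 0.411 kg/m³.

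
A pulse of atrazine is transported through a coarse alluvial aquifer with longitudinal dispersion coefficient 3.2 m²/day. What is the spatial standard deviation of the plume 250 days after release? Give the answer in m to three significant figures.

40.0 m

Dispersive spreading gives a Gaussian with σ² = 2Dt; advection only shifts the center.
σ = √(2 × 3.2 × 250) = 40.0 m.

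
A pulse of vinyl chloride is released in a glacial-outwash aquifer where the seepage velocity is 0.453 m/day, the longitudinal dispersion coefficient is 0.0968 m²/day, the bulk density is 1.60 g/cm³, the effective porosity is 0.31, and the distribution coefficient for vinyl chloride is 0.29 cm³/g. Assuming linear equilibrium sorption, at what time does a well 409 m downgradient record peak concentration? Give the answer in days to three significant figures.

Retardation factor R = 1 + ρ_b·K_d/n = 1 + 1.60 × 0.29/0.31 = 2.497.
Sorption retards both mechanisms: v_R = v/R = 0.1814 m/day, D_R = D/R = 0.03877 m²/day.
Peak time from v_R²t² + 2D_R t − x² = 0: t = (√(D_R² + v_R²x²) − D_R)/v_R².
√(D_R² + v_R²x²) = √(0.03877² + 0.1814² × 409²) = 74.19; v_R² = 0.03291.
t = (74.19 − 0.03877)/0.03291 = 2250 days.

2250 days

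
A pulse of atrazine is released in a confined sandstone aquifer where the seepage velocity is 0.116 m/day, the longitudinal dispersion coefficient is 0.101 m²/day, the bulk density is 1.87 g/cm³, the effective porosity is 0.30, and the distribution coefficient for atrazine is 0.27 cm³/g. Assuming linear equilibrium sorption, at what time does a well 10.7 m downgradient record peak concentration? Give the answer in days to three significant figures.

228 days

Retardation factor R = 1 + ρ_b·K_d/n = 1 + 1.87 × 0.27/0.30 = 2.683.
Sorption retards both mechanisms: v_R = v/R = 0.04324 m/day, D_R = D/R = 0.03764 m²/day.
Peak time from v_R²t² + 2D_R t − x² = 0: t = (√(D_R² + v_R²x²) − D_R)/v_R².
√(D_R² + v_R²x²) = √(0.03764² + 0.04324² × 10.7²) = 0.4642; v_R² = 0.001870.
t = (0.4642 − 0.03764)/0.001870 = 228 days.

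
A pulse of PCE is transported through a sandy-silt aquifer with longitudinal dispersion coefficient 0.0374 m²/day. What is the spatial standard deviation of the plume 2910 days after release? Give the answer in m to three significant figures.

Dispersive spreading gives a Gaussian with σ² = 2Dt; advection only shifts the center.
σ = √(2 × 0.0374 × 2910) = 14.8 m.

14.8 m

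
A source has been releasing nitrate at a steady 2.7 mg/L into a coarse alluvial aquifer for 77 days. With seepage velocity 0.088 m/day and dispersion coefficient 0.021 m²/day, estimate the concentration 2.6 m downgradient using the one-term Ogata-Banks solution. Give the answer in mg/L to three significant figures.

2.67 mg/L

For a continuous step input, C/C₀ ≈ ½·erfc((x−vt)/(2√(Dt))).
vt = 0.088 × 77 = 6.776 m and 2√(Dt) = 2√(0.021 × 77) = 2.543 m.
Argument (x−vt)/(2√(Dt)) = (2.6 − 6.776)/2.543 = -1.642; ½·erfc(-1.642) = 0.9899.
C = 2.7 × 0.9899 = 2.67 mg/L.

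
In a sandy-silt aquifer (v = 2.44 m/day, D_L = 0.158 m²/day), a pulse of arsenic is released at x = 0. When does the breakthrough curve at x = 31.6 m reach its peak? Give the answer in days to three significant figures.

For the 1D instantaneous-source solution, setting ∂C/∂t = 0 at fixed x gives v²t² + 2Dt − x² = 0, so t = (√(D² + v²x²) − D)/v².
√(D² + v²x²) = √(0.158² + 2.44² × 31.6²) = 77.10; v² = 5.9536.
t = (77.10 − 0.158)/5.9536 = 12.9 days (vs. the pure-advection estimate x/v = 13.0 d).

12.9 days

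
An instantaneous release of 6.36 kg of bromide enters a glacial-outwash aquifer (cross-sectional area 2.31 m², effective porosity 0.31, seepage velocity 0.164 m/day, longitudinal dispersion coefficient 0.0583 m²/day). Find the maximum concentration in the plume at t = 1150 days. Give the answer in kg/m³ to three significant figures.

0.306 kg/m³

The peak of an instantaneous 1D plume sits at x = vt; there the Gaussian factor is 1 and C_max = M/(n_e·A·√(4πDt)), where n_e·A is the pore area the mass is dissolved in.
√(4πDt) = √(4π × 0.0583 × 1150) = 29.03 m, so C_max = 6.36/(0.31 × 2.31 × 29.03) = 0.306 kg/m³.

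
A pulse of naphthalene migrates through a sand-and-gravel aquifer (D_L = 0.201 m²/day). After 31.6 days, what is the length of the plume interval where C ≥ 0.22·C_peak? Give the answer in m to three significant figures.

The plume is Gaussian with σ = √(2Dt) = √(2 × 0.201 × 31.6) = 3.564 m.
C/C_peak = exp(−Δx²/(2σ²)) = 0.22 ⇒ Δx = σ·√(−2 ln 0.22) = 3.564 × 1.740 = 6.201 m.
Width = 2Δx = 12.4 m.

12.4 m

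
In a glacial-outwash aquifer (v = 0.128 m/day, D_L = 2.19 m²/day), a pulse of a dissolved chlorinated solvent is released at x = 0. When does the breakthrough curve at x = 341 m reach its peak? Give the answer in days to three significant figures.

For the 1D instantaneous-source solution, setting ∂C/∂t = 0 at fixed x gives v²t² + 2Dt − x² = 0, so t = (√(D² + v²x²) − D)/v².
√(D² + v²x²) = √(2.19² + 0.128² × 341²) = 43.70; v² = 0.016384.
t = (43.70 − 2.19)/0.016384 = 2530 days (vs. the pure-advection estimate x/v = 2660 d).

2530 days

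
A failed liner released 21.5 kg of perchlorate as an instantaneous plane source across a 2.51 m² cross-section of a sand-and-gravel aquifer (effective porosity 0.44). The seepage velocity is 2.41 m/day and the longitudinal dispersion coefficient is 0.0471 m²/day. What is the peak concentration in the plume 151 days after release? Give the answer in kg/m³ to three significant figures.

The peak of an instantaneous 1D plume sits at x = vt; there the Gaussian factor is 1 and C_max = M/(n_e·A·√(4πDt)), where n_e·A is the pore area the mass is dissolved in.
√(4πDt) = √(4π × 0.0471 × 151) = 9.454 m, so C_max = 21.5/(0.44 × 2.51 × 9.454) = 2.06 kg/m³.

2.06 kg/m³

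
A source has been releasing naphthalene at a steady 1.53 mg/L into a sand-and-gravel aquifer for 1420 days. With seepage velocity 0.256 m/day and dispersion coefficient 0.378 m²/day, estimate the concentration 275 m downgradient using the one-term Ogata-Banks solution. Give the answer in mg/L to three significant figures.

1.52 mg/L

For a continuous step input, C/C₀ ≈ ½·erfc((x−vt)/(2√(Dt))).
vt = 0.256 × 1420 = 363.52 m and 2√(Dt) = 2√(0.378 × 1420) = 46.34 m.
Argument (x−vt)/(2√(Dt)) = (275 − 363.52)/46.34 = -1.910; ½·erfc(-1.910) = 0.9965.
C = 1.53 × 0.9965 = 1.52 mg/L.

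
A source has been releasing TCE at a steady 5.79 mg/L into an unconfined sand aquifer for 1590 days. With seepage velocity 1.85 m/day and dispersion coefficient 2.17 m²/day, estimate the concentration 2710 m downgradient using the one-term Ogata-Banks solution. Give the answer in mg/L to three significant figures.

5.77 mg/L

For a continuous step input, C/C₀ ≈ ½·erfc((x−vt)/(2√(Dt))).
vt = 1.85 × 1590 = 2941.5 m and 2√(Dt) = 2√(2.17 × 1590) = 117.5 m.
Argument (x−vt)/(2√(Dt)) = (2710 − 2941.5)/117.5 = -1.970; ½·erfc(-1.970) = 0.9973.
C = 5.79 × 0.9973 = 5.77 mg/L.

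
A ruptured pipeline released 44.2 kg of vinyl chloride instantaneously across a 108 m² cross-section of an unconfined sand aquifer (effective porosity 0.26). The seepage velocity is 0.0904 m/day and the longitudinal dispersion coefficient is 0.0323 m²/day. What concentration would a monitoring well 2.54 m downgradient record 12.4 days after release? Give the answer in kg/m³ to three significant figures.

For an instantaneous plane source, C(x,t) = M/(n_e·A·√(4πDt)) · exp(−(x−vt)²/(4Dt)), with n_e·A the pore (flow) area.
Plume center vt = 0.0904 × 12.4 = 1.12096 m, so the well at 2.54 m is 1.41904 m downgradient of the peak.
√(4πDt) = 2.243 m, giving peak height M/(n_e·A·√(4πDt)) = 44.2/(0.26 × 108 × 2.243) = 0.7018 kg/m³.
(x−vt)²/(4Dt) = (1.41904)²/(4 × 0.0323 × 12.4) = 1.257; exp(−1.257) = 0.2845.
C = 0.7018 × 0.2845 = 0.200 kg/m³.

0.200 kg/m³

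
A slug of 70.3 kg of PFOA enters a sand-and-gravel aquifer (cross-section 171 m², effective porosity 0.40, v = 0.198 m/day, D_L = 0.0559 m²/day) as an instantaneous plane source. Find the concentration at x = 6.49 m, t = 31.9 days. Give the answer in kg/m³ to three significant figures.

0.216 kg/m³

For an instantaneous plane source, C(x,t) = M/(n_e·A·√(4πDt)) · exp(−(x−vt)²/(4Dt)), with n_e·A the pore (flow) area.
Plume center vt = 0.198 × 31.9 = 6.3162 m, so the well at 6.49 m is 0.1738 m downgradient of the peak.
√(4πDt) = 4.734 m, giving peak height M/(n_e·A·√(4πDt)) = 70.3/(0.40 × 171 × 4.734) = 0.2171 kg/m³.
(x−vt)²/(4Dt) = (0.1738)²/(4 × 0.0559 × 31.9) = 0.004235; exp(−0.004235) = 0.9958.
C = 0.2171 × 0.9958 = 0.216 kg/m³.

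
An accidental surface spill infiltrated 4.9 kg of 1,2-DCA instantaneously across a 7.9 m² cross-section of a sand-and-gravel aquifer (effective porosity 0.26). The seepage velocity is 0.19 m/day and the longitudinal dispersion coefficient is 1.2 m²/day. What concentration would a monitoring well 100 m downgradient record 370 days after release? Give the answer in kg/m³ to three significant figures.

For an instantaneous plane source, C(x,t) = M/(n_e·A·√(4πDt)) · exp(−(x−vt)²/(4Dt)), with n_e·A the pore (flow) area.
Plume center vt = 0.19 × 370 = 70.3 m, so the well at 100 m is 29.7 m downgradient of the peak.
√(4πDt) = 74.70 m, giving peak height M/(n_e·A·√(4πDt)) = 4.9/(0.26 × 7.9 × 74.70) = 0.03194 kg/m³.
(x−vt)²/(4Dt) = (29.7)²/(4 × 1.2 × 370) = 0.4967; exp(−0.4967) = 0.6085.
C = 0.03194 × 0.6085 = 0.0194 kg/m³.

0.0194 kg/m³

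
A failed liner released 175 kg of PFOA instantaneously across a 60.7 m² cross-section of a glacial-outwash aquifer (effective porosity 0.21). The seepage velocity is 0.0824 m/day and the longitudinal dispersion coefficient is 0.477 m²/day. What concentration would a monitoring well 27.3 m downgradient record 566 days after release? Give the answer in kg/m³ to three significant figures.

For an instantaneous plane source, C(x,t) = M/(n_e·A·√(4πDt)) · exp(−(x−vt)²/(4Dt)), with n_e·A the pore (flow) area.
Plume center vt = 0.0824 × 566 = 46.6384 m, so the well at 27.3 m is 19.3384 m upgradient of the peak.
√(4πDt) = 58.25 m, giving peak height M/(n_e·A·√(4πDt)) = 175/(0.21 × 60.7 × 58.25) = 0.2357 kg/m³.
(x−vt)²/(4Dt) = (-19.3384)²/(4 × 0.477 × 566) = 0.3463; exp(−0.3463) = 0.7073.
C = 0.2357 × 0.7073 = 0.167 kg/m³.

0.167 kg/m³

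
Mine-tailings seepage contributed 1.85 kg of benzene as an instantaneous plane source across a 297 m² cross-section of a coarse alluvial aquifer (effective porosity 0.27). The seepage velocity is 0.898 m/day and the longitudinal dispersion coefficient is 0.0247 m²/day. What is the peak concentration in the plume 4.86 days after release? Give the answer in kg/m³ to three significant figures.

0.0188 kg/m³

The peak of an instantaneous 1D plume sits at x = vt; there the Gaussian factor is 1 and C_max = M/(n_e·A·√(4πDt)), where n_e·A is the pore area the mass is dissolved in.
√(4πDt) = √(4π × 0.0247 × 4.86) = 1.228 m, so C_max = 1.85/(0.27 × 297 × 1.228) = 0.0188 kg/m³.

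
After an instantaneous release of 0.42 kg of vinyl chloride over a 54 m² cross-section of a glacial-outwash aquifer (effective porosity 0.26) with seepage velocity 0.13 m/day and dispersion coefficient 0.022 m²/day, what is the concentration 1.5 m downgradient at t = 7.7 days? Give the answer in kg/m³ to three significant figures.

0.0142 kg/m³

For an instantaneous plane source, C(x,t) = M/(n_e·A·√(4πDt)) · exp(−(x−vt)²/(4Dt)), with n_e·A the pore (flow) area.
Plume center vt = 0.13 × 7.7 = 1.001 m, so the well at 1.5 m is 0.499 m downgradient of the peak.
√(4πDt) = 1.459 m, giving peak height M/(n_e·A·√(4πDt)) = 0.42/(0.26 × 54 × 1.459) = 0.02050 kg/m³.
(x−vt)²/(4Dt) = (0.499)²/(4 × 0.022 × 7.7) = 0.3675; exp(−0.3675) = 0.6925.
C = 0.02050 × 0.6925 = 0.0142 kg/m³.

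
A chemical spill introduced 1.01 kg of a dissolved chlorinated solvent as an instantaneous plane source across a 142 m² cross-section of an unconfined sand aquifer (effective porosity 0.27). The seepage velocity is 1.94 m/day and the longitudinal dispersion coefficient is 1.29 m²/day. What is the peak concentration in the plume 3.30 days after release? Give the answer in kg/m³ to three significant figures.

0.00360 kg/m³

The peak of an instantaneous 1D plume sits at x = vt; there the Gaussian factor is 1 and C_max = M/(n_e·A·√(4πDt)), where n_e·A is the pore area the mass is dissolved in.
√(4πDt) = √(4π × 1.29 × 3.30) = 7.314 m, so C_max = 1.01/(0.27 × 142 × 7.314) = 0.00360 kg/m³.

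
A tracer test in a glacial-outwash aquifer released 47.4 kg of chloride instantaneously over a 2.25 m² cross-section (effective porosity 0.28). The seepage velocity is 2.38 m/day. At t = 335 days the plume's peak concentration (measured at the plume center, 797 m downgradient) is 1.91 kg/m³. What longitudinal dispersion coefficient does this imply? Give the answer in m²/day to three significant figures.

At the plume center C_max = M/(n_e·A·√(4πDt)), so D = M²/(4πt·(n_e·A·C_max)²).
n_e·A·C_max = 0.28 × 2.25 × 1.91 = 1.203 kg/m.
D = 47.4²/(4π × 335 × 1.203²) = 0.369 m²/day.

0.369 m²/day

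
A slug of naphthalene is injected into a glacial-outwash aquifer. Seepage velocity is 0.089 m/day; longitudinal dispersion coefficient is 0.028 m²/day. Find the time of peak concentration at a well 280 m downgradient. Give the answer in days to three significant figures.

3140 days

For the 1D instantaneous-source solution, setting ∂C/∂t = 0 at fixed x gives v²t² + 2Dt − x² = 0, so t = (√(D² + v²x²) − D)/v².
√(D² + v²x²) = √(0.028² + 0.089² × 280²) = 24.92; v² = 0.007921.
t = (24.92 − 0.028)/0.007921 = 3140 days (vs. the pure-advection estimate x/v = 3150 d).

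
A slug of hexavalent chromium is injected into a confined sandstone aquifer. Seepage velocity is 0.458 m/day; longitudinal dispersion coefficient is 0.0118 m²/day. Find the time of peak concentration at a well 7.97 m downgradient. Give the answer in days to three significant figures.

17.3 days

For the 1D instantaneous-source solution, setting ∂C/∂t = 0 at fixed x gives v²t² + 2Dt − x² = 0, so t = (√(D² + v²x²) − D)/v².
√(D² + v²x²) = √(0.0118² + 0.458² × 7.97²) = 3.650; v² = 0.209764.
t = (3.650 − 0.0118)/0.209764 = 17.3 days (vs. the pure-advection estimate x/v = 17.4 d).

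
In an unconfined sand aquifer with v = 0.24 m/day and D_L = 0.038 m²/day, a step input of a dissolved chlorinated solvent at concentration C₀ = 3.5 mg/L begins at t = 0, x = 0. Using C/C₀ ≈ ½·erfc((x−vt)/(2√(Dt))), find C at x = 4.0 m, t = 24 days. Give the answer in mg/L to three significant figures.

For a continuous step input, C/C₀ ≈ ½·erfc((x−vt)/(2√(Dt))).
vt = 0.24 × 24 = 5.76 m and 2√(Dt) = 2√(0.038 × 24) = 1.910 m.
Argument (x−vt)/(2√(Dt)) = (4.0 − 5.76)/1.910 = -0.9215; ½·erfc(-0.9215) = 0.9037.
C = 3.5 × 0.9037 = 3.16 mg/L.

3.16 mg/L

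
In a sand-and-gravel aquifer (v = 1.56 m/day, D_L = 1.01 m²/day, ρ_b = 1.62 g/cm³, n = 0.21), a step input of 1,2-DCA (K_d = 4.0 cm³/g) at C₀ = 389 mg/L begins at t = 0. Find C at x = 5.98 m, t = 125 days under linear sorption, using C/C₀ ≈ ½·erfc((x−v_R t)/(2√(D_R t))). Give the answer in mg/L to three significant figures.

Retardation factor R = 1 + ρ_b·K_d/n = 1 + 1.62 × 4.0/0.21 = 31.86.
Sorption retards both mechanisms: v_R = v/R = 0.04896 m/day, D_R = D/R = 0.03170 m²/day.
v_R·t = 0.04896 × 125 = 6.12 m; 2√(D_R t) = 3.981 m; argument = (5.98 − 6.12)/3.981 = -0.03517.
C = C₀ × ½·erfc(-0.03517) = 389 × 0.5198 = 202 mg/L.

202 mg/L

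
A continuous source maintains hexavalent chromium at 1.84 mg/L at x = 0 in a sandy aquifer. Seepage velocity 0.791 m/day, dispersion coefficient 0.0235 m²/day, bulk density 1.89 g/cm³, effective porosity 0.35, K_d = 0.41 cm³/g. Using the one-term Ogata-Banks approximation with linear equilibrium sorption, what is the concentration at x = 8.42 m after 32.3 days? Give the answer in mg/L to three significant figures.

Retardation factor R = 1 + ρ_b·K_d/n = 1 + 1.89 × 0.41/0.35 = 3.214.
Sorption retards both mechanisms: v_R = v/R = 0.2461 m/day, D_R = D/R = 0.007312 m²/day.
v_R·t = 0.2461 × 32.3 = 7.94903 m; 2√(D_R t) = 0.9720 m; argument = (8.42 − 7.94903)/0.9720 = 0.4845.
C = C₀ × ½·erfc(0.4845) = 1.84 × 0.2466 = 0.454 mg/L.

0.454 mg/L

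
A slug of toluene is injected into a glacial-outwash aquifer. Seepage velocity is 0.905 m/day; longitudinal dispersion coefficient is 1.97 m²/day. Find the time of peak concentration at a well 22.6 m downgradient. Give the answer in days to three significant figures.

For the 1D instantaneous-source solution, setting ∂C/∂t = 0 at fixed x gives v²t² + 2Dt − x² = 0, so t = (√(D² + v²x²) − D)/v².
√(D² + v²x²) = √(1.97² + 0.905² × 22.6²) = 20.55; v² = 0.819025.
t = (20.55 − 1.97)/0.819025 = 22.7 days (vs. the pure-advection estimate x/v = 25.0 d).

22.7 days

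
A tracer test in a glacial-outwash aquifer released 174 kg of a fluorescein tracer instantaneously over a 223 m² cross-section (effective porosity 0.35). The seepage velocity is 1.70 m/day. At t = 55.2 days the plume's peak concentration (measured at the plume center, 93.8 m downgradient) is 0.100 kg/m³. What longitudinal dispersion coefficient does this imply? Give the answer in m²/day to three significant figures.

0.716 m²/day

At the plume center C_max = M/(n_e·A·√(4πDt)), so D = M²/(4πt·(n_e·A·C_max)²).
n_e·A·C_max = 0.35 × 223 × 0.100 = 7.805 kg/m.
D = 174²/(4π × 55.2 × 7.805²) = 0.716 m²/day.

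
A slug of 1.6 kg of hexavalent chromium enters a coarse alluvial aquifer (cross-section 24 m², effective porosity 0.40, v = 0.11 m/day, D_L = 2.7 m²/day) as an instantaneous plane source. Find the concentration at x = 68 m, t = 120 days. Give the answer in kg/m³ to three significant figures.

0.000257 kg/m³

For an instantaneous plane source, C(x,t) = M/(n_e·A·√(4πDt)) · exp(−(x−vt)²/(4Dt)), with n_e·A the pore (flow) area.
Plume center vt = 0.11 × 120 = 13.2 m, so the well at 68 m is 54.8 m downgradient of the peak.
√(4πDt) = 63.81 m, giving peak height M/(n_e·A·√(4πDt)) = 1.6/(0.40 × 24 × 63.81) = 0.002612 kg/m³.
(x−vt)²/(4Dt) = (54.8)²/(4 × 2.7 × 120) = 2.317; exp(−2.317) = 0.09857.
C = 0.002612 × 0.09857 = 0.000257 kg/m³.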